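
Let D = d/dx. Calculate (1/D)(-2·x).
- x^{2}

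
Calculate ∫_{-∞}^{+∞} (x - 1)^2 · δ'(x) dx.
2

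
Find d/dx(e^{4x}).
4 e^{4 x}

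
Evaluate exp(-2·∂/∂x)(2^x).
2^{x - 2}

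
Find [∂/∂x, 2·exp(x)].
2 e^{x}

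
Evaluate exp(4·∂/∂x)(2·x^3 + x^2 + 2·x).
2 x^{3} + 25 x^{2} + 106 x + 152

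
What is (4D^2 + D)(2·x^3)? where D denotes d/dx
6 x \left(x + 8\right)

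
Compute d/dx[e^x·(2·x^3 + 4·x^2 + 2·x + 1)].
\left(2 x^{3} + 10 x^{2} + 10 x + 3\right) e^{x}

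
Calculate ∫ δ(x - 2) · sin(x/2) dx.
\sin{\left(1 \right)}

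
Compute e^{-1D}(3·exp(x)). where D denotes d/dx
3 e^{x - 1}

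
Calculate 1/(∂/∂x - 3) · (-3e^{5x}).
- \frac{3 e^{5 x}}{2}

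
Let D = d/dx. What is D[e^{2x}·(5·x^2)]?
10 x \left(x + 1\right) e^{2 x}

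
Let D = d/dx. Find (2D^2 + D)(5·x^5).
25 x^{3} \left(x + 8\right)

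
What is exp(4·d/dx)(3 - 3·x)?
- 3 x - 9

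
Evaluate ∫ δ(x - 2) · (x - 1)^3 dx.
1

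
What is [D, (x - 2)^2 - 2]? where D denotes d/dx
2 x - 4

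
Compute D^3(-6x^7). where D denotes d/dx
- 1260 x^{4}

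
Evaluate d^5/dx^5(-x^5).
-120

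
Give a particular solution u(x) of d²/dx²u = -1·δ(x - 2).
-\frac{|x - 2|}{2}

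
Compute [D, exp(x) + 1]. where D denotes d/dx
e^{x}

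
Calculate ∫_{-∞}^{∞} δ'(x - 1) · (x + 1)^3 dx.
-12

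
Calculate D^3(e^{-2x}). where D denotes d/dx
- 8 e^{- 2 x}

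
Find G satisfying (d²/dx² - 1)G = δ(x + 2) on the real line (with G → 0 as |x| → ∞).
-\frac{e^{-|x + 2|}}{2}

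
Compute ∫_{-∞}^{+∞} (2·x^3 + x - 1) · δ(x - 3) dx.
56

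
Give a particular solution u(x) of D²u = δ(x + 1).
\frac{|x + 1|}{2}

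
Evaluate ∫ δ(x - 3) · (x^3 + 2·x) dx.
33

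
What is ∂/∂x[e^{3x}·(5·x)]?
\left(15 x + 5\right) e^{3 x}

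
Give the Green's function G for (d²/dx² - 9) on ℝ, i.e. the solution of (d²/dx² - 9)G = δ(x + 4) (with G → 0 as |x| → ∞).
-\frac{e^{-3|x + 4|}}{6}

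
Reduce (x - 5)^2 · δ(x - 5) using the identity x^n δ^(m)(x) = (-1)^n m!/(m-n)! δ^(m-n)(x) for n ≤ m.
0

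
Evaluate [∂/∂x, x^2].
2 x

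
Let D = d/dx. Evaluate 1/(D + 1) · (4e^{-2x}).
- 4 e^{- 2 x}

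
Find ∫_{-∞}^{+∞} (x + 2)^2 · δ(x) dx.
4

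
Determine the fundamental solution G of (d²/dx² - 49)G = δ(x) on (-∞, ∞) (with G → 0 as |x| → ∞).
-\frac{e^{-7|x|}}{14}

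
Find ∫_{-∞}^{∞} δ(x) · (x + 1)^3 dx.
1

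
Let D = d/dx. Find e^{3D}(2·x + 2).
2 x + 8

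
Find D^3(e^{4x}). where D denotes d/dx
64 e^{4 x}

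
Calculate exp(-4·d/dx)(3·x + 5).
3 x - 7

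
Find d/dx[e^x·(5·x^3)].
5 x^{2} \left(x + 3\right) e^{x}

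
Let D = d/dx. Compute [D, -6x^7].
- 42 x^{6}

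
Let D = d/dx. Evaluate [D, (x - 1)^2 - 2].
2 x - 2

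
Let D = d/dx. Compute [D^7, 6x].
42D^{6}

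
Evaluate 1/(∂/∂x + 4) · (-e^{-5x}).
e^{- 5 x}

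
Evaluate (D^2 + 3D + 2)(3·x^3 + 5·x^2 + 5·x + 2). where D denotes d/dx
6 x^{3} + 37 x^{2} + 58 x + 29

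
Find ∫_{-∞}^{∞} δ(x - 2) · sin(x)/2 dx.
\frac{\sin{\left(2 \right)}}{2}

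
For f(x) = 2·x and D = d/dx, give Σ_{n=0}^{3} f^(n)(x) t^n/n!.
2 t + 2 x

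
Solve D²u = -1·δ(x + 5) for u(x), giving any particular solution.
-\frac{|x + 5|}{2}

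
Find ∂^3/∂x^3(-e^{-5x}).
125 e^{- 5 x}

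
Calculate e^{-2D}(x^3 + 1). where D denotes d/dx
x^{3} - 6 x^{2} + 12 x - 7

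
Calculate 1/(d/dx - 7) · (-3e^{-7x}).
\frac{3 e^{- 7 x}}{14}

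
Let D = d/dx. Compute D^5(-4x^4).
0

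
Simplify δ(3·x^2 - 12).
\frac{\delta(x - 2) + \delta(x + 2)}{12}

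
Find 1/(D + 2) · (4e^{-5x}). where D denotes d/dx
- \frac{4 e^{- 5 x}}{3}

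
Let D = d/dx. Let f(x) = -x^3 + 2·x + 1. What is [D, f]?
2 - 3 x^{2}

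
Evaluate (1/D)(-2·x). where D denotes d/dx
- x^{2}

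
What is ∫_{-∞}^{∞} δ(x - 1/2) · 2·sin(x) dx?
2 \sin{\left(\frac{1}{2} \right)}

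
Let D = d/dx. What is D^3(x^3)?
6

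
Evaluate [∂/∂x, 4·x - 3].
4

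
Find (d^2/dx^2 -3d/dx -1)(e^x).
- 3 e^{x}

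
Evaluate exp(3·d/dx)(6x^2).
6 x^{2} + 36 x + 54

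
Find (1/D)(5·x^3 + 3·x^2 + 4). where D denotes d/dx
\frac{5 x^{4}}{4} + x^{3} + 4 x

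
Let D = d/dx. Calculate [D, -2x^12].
- 24 x^{11}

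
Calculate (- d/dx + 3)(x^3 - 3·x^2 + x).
3 x^{3} - 12 x^{2} + 9 x - 1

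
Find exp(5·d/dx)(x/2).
\frac{x}{2} + \frac{5}{2}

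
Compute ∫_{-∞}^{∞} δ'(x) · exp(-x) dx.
1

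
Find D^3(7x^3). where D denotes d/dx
42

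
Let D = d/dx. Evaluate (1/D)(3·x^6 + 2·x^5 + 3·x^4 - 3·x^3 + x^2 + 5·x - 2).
\frac{3 x^{7}}{7} + \frac{x^{6}}{3} + \frac{3 x^{5}}{5} - \frac{3 x^{4}}{4} + \frac{x^{3}}{3} + \frac{5 x^{2}}{2} - 2 x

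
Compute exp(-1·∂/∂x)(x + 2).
x + 1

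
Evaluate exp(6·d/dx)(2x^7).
2 x^{7} + 84 x^{6} + 1512 x^{5} + 15120 x^{4} + 90720 x^{3} + 326592 x^{2} + 653184 x + 559872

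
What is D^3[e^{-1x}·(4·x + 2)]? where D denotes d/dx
2 \left(5 - 2 x\right) e^{- x}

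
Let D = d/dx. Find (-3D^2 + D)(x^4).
4 x^{2} \left(x - 9\right)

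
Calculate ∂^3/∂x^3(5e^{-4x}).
- 320 e^{- 4 x}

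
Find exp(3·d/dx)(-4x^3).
- 4 x^{3} - 36 x^{2} - 108 x - 108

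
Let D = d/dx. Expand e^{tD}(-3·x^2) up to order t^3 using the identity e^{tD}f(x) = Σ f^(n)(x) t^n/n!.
- 3 t^{2} - 6 t x - 3 x^{2}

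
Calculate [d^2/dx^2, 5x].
10\frac{d}{dx}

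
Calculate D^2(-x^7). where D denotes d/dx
- 42 x^{5}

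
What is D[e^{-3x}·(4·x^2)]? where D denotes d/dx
4 x \left(2 - 3 x\right) e^{- 3 x}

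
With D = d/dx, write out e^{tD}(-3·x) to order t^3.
- 3 t - 3 x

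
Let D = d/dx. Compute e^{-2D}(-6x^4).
- 6 x^{4} + 48 x^{3} - 144 x^{2} + 192 x - 96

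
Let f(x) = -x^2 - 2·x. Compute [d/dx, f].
- 2 x - 2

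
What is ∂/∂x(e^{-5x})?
- 5 e^{- 5 x}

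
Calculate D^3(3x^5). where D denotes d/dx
180 x^{2}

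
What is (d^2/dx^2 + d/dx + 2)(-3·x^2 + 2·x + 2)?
2 x \left(- 3 x - 1\right)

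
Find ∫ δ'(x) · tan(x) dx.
-1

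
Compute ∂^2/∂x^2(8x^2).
16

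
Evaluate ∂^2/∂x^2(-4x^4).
- 48 x^{2}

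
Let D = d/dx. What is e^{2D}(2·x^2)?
2 x^{2} + 8 x + 8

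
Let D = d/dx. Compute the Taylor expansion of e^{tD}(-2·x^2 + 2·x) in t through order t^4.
- 2 t^{2} - 2 t \left(2 x - 1\right) - 2 x^{2} + 2 x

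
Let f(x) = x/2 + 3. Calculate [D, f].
\frac{1}{2}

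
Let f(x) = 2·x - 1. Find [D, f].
2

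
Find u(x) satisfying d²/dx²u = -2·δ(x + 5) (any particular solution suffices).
-|x + 5|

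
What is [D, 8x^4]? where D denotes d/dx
32 x^{3}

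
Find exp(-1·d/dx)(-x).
1 - x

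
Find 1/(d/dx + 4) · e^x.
\frac{e^{x}}{5}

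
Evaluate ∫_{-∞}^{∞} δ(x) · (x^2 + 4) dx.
4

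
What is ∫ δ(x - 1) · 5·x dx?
5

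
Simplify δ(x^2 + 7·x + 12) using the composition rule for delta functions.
\frac{\delta(x + 4) + \delta(x + 3)}{1}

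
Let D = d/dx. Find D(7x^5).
35 x^{4}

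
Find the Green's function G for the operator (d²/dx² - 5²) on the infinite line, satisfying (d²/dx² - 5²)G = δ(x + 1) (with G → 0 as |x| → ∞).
-\frac{e^{-5|x + 1|}}{10}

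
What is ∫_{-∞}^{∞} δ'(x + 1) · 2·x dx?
-2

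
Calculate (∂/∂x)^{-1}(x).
\frac{x^{2}}{2}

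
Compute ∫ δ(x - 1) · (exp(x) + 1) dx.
1 + e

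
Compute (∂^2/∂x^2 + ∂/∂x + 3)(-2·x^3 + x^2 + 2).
- 6 x^{3} - 3 x^{2} - 10 x + 8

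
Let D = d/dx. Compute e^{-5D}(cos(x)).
\cos{\left(x - 5 \right)}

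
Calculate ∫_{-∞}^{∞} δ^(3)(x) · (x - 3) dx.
0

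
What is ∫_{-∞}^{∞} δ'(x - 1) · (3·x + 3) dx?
-3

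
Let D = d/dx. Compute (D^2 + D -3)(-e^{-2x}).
e^{- 2 x}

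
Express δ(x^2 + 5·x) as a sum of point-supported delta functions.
\frac{\delta(x + 5) + \delta(x)}{5}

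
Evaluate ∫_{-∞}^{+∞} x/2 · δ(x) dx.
0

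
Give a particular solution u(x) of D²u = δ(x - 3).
\frac{|x - 3|}{2}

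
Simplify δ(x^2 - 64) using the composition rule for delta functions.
\frac{\delta(x - 8) + \delta(x + 8)}{16}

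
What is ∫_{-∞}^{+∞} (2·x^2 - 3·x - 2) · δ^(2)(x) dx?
4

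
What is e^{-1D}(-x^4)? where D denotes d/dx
- x^{4} + 4 x^{3} - 6 x^{2} + 4 x - 1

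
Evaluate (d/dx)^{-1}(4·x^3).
x^{4}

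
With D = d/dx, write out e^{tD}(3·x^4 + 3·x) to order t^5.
3 t^{4} + 12 t^{3} x + 18 t^{2} x^{2} + 3 t \left(4 x^{3} + 1\right) + 3 x^{4} + 3 x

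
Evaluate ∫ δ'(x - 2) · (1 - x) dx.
1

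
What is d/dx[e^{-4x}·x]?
\left(1 - 4 x\right) e^{- 4 x}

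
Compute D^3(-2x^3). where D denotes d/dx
-12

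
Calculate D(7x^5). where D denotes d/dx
35 x^{4}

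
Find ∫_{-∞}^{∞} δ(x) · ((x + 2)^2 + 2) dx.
6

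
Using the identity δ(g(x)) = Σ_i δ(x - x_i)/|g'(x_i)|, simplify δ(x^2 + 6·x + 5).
\frac{\delta(x + 1) + \delta(x + 5)}{4}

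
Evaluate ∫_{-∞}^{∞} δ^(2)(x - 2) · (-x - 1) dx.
0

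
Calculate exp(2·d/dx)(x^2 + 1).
x^{2} + 4 x + 5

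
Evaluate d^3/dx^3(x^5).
60 x^{2}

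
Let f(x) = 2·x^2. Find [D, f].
4 x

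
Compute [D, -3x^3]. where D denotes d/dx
- 9 x^{2}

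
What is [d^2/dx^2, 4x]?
8\frac{d}{dx}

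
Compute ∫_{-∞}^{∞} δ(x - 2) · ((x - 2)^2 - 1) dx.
-1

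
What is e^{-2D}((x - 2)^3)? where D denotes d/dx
x^{3} - 12 x^{2} + 48 x - 64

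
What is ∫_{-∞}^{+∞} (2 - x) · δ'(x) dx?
1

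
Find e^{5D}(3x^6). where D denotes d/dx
3 x^{6} + 90 x^{5} + 1125 x^{4} + 7500 x^{3} + 28125 x^{2} + 56250 x + 46875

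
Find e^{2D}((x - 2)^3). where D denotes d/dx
x^{3}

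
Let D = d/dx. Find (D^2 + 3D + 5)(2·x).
10 x + 6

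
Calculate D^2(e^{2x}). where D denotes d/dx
4 e^{2 x}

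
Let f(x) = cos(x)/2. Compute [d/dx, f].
- \frac{\sin{\left(x \right)}}{2}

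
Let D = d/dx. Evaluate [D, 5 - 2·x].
-2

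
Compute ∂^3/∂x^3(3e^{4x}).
192 e^{4 x}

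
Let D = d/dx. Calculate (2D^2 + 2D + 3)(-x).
- 3 x - 2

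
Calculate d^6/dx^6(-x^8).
- 20160 x^{2}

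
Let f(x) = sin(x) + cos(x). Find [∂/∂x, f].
- \sin{\left(x \right)} + \cos{\left(x \right)}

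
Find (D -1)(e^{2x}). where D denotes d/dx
e^{2 x}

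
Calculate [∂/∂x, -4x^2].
- 8 x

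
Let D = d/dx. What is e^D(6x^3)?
6 x^{3} + 18 x^{2} + 18 x + 6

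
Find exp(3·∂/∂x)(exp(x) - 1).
e^{x + 3} - 1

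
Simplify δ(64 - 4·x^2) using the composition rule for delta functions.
\frac{\delta(x - 4) + \delta(x + 4)}{32}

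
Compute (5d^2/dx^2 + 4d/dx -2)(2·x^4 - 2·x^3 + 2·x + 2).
- 4 x^{4} + 36 x^{3} + 96 x^{2} - 64 x + 4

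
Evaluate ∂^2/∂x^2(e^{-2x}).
4 e^{- 2 x}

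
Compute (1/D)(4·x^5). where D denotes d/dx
\frac{2 x^{6}}{3}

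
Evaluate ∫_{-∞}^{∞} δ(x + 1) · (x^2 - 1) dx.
0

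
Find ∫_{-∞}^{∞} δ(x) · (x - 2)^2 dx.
4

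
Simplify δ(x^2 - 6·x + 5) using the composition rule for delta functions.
\frac{\delta(x - 1) + \delta(x - 5)}{4}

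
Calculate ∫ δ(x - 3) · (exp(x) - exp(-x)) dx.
2 \sinh{\left(3 \right)}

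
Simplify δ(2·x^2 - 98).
\frac{\delta(x - 7) + \delta(x + 7)}{28}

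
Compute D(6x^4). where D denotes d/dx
24 x^{3}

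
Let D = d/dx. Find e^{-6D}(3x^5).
3 x^{5} - 90 x^{4} + 1080 x^{3} - 6480 x^{2} + 19440 x - 23328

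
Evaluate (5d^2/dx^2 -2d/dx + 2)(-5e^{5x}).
- 585 e^{5 x}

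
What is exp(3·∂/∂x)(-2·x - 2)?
- 2 x - 8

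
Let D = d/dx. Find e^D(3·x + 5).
3 x + 8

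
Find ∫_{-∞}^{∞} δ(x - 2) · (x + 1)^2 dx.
9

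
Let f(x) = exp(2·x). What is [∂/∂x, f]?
2 e^{2 x}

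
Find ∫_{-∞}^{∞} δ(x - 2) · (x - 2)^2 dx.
0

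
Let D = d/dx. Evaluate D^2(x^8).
56 x^{6}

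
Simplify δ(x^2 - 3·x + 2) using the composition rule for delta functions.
\frac{\delta(x - 1) + \delta(x - 2)}{1}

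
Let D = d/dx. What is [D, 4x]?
4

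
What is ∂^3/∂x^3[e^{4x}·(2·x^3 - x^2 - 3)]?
\left(128 x^{3} + 224 x^{2} + 48 x - 204\right) e^{4 x}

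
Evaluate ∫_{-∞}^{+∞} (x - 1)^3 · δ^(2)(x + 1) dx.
-12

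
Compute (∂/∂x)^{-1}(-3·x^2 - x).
- x^{3} - \frac{x^{2}}{2}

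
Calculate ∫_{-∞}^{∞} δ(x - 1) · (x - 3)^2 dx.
4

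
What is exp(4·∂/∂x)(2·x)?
2 x + 8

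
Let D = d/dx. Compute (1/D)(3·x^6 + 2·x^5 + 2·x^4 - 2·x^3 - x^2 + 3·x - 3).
\frac{3 x^{7}}{7} + \frac{x^{6}}{3} + \frac{2 x^{5}}{5} - \frac{x^{4}}{2} - \frac{x^{3}}{3} + \frac{3 x^{2}}{2} - 3 x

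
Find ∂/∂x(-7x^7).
- 49 x^{6}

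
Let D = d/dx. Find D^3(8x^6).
960 x^{3}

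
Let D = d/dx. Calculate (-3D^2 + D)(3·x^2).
6 x - 18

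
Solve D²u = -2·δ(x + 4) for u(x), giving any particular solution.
-|x + 4|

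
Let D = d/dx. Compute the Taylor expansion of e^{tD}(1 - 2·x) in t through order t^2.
- 2 t - 2 x + 1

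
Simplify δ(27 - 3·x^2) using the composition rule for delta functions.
\frac{\delta(x - 3) + \delta(x + 3)}{18}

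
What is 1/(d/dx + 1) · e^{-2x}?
- e^{- 2 x}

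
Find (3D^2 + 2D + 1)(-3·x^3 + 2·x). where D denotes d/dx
- 3 x^{3} - 18 x^{2} - 52 x + 4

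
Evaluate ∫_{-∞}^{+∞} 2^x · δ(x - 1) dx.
2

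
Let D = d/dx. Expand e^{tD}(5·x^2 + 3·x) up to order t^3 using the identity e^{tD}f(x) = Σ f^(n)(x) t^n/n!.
5 t^{2} + t \left(10 x + 3\right) + 5 x^{2} + 3 x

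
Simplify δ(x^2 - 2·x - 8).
\frac{\delta(x - 4) + \delta(x + 2)}{6}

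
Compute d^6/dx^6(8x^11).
2661120 x^{5}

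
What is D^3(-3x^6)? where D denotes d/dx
- 360 x^{3}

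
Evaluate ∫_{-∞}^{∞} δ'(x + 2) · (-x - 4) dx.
1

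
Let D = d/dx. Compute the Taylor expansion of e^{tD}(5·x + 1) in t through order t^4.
5 t + 5 x + 1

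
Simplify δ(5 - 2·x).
\frac{\delta(x - 5/2)}{2}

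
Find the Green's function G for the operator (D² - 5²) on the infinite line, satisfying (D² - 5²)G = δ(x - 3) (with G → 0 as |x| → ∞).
-\frac{e^{-5|x - 3|}}{10}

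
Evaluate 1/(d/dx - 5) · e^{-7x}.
- \frac{e^{- 7 x}}{12}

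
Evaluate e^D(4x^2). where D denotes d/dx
4 x^{2} + 8 x + 4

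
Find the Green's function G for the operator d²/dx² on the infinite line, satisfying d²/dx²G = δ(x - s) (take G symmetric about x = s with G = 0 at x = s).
\frac{|x - s|}{2}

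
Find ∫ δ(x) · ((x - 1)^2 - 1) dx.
0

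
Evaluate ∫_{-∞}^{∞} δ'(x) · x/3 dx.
- \frac{1}{3}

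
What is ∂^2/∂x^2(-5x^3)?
- 30 x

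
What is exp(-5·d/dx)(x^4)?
x^{4} - 20 x^{3} + 150 x^{2} - 500 x + 625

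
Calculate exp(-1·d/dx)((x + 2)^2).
x^{2} + 2 x + 1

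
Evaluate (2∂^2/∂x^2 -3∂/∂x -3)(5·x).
- 15 x - 15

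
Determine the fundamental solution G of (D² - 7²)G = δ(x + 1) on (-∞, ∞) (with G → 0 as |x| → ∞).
-\frac{e^{-7|x + 1|}}{14}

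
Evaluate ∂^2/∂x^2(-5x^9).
- 360 x^{7}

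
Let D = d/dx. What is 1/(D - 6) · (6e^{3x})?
- 2 e^{3 x}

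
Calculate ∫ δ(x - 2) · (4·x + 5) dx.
13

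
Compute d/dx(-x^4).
- 4 x^{3}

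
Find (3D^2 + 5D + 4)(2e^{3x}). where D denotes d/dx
92 e^{3 x}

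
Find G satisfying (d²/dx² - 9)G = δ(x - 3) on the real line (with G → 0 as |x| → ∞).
-\frac{e^{-3|x - 3|}}{6}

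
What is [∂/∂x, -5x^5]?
- 25 x^{4}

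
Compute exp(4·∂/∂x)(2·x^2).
2 x^{2} + 16 x + 32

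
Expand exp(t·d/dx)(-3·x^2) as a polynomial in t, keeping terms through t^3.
- 3 t^{2} - 6 t x - 3 x^{2}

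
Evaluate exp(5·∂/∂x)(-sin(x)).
- \sin{\left(x + 5 \right)}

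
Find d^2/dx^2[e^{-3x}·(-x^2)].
\left(- 9 x^{2} + 12 x - 2\right) e^{- 3 x}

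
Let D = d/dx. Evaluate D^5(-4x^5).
-480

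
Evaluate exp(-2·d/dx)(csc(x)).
\csc{\left(x - 2 \right)}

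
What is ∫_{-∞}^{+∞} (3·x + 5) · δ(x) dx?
5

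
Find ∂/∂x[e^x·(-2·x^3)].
2 x^{2} \left(- x - 3\right) e^{x}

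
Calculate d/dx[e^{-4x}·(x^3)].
x^{2} \left(3 - 4 x\right) e^{- 4 x}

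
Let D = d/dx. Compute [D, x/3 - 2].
\frac{1}{3}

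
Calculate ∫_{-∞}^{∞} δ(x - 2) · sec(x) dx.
\sec{\left(2 \right)}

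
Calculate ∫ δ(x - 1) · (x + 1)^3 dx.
8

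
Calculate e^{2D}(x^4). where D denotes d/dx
x^{4} + 8 x^{3} + 24 x^{2} + 32 x + 16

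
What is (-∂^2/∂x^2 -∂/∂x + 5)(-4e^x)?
- 12 e^{x}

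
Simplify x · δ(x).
0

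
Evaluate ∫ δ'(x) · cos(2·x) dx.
0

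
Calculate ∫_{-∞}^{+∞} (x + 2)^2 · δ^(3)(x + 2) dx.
0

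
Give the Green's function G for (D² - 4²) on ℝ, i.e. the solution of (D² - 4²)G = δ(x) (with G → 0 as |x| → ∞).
-\frac{e^{-4|x|}}{8}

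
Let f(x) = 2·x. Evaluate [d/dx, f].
2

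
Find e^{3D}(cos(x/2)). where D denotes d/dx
\cos{\left(\frac{x}{2} + \frac{3}{2} \right)}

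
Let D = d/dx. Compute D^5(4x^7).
10080 x^{2}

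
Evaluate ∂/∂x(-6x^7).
- 42 x^{6}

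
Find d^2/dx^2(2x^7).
84 x^{5}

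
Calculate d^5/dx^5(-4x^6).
- 2880 x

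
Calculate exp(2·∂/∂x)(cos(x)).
\cos{\left(x + 2 \right)}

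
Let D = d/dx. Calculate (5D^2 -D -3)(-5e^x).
- 5 e^{x}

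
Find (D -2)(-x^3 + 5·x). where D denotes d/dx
2 x^{3} - 3 x^{2} - 10 x + 5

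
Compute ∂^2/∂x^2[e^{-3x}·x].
3 \left(3 x - 2\right) e^{- 3 x}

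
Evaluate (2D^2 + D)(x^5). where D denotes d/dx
5 x^{3} \left(x + 8\right)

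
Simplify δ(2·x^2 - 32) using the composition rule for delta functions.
\frac{\delta(x - 4) + \delta(x + 4)}{16}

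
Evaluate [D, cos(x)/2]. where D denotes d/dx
- \frac{\sin{\left(x \right)}}{2}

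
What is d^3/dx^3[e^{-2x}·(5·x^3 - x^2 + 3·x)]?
2 \left(- 20 x^{3} + 94 x^{2} - 114 x + 39\right) e^{- 2 x}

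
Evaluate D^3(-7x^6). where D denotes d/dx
- 840 x^{3}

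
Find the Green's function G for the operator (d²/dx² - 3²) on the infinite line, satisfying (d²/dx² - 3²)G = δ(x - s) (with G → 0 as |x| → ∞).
-\frac{e^{-3|x-s|}}{6}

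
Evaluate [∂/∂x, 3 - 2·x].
-2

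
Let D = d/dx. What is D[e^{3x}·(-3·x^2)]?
3 x \left(- 3 x - 2\right) e^{3 x}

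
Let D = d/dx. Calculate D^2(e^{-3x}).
9 e^{- 3 x}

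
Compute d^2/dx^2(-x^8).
- 56 x^{6}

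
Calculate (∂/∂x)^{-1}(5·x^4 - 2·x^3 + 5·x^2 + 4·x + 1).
x^{5} - \frac{x^{4}}{2} + \frac{5 x^{3}}{3} + 2 x^{2} + x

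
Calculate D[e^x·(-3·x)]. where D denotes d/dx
3 \left(- x - 1\right) e^{x}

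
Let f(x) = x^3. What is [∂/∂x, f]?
3 x^{2}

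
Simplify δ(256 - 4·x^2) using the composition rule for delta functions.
\frac{\delta(x - 8) + \delta(x + 8)}{64}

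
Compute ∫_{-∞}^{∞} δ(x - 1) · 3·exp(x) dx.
3 e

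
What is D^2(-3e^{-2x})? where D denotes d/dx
- 12 e^{- 2 x}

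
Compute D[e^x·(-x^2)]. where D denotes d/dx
x \left(- x - 2\right) e^{x}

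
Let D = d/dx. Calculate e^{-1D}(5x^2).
5 x^{2} - 10 x + 5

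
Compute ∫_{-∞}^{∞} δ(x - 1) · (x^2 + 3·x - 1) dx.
3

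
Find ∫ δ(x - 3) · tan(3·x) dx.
\tan{\left(9 \right)}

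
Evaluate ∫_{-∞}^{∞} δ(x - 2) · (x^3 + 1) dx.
9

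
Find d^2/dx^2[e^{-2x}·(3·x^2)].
6 \left(2 x^{2} - 4 x + 1\right) e^{- 2 x}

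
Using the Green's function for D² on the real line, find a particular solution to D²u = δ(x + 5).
\frac{|x + 5|}{2}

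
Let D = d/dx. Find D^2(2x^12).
264 x^{10}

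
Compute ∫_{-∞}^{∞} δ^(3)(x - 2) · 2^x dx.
- 4 \log{\left(2 \right)}^{3}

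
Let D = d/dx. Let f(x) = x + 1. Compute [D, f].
1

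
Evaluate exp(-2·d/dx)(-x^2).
- x^{2} + 4 x - 4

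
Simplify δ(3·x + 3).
\frac{\delta(x + 1)}{3}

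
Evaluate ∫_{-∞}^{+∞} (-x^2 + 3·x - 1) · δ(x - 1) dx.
1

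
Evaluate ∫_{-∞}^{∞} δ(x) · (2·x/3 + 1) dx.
1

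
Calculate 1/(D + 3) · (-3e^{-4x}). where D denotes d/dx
3 e^{- 4 x}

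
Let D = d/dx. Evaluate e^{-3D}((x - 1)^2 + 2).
x^{2} - 8 x + 18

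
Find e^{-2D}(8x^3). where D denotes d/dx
8 x^{3} - 48 x^{2} + 96 x - 64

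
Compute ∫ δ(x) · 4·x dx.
0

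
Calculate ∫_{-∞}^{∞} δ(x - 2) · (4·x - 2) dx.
6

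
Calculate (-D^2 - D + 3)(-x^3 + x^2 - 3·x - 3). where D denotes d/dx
- 3 x^{3} + 6 x^{2} - 5 x - 8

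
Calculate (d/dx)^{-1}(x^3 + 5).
\frac{x^{4}}{4} + 5 x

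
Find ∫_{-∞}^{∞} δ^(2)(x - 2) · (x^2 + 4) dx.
2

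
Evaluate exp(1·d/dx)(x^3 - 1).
x \left(x^{2} + 3 x + 3\right)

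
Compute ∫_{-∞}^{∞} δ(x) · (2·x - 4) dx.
-4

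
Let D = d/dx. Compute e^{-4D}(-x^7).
- x^{7} + 28 x^{6} - 336 x^{5} + 2240 x^{4} - 8960 x^{3} + 21504 x^{2} - 28672 x + 16384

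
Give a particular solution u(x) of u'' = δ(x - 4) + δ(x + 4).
\frac{|x - 4|}{2} + \frac{|x + 4|}{2}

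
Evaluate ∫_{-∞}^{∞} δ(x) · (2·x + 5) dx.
5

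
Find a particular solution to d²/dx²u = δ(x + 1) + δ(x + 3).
\frac{|x + 1|}{2} + \frac{|x + 3|}{2}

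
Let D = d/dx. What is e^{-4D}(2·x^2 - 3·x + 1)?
2 x^{2} - 19 x + 45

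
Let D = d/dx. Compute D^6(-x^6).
-720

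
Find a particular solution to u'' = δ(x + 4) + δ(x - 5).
\frac{|x + 4|}{2} + \frac{|x - 5|}{2}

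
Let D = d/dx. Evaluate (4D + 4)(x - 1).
4 x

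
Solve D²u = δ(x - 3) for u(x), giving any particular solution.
\frac{|x - 3|}{2}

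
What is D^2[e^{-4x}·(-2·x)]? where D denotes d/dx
16 \left(1 - 2 x\right) e^{- 4 x}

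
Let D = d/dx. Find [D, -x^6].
- 6 x^{5}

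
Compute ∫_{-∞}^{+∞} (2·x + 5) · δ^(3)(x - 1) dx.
0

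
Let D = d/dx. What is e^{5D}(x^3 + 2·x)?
x^{3} + 15 x^{2} + 77 x + 135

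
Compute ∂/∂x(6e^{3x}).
18 e^{3 x}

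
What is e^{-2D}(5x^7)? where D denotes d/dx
5 x^{7} - 70 x^{6} + 420 x^{5} - 1400 x^{4} + 2800 x^{3} - 3360 x^{2} + 2240 x - 640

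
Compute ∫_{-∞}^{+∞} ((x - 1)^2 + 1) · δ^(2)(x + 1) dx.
2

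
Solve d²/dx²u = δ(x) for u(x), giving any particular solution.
\frac{|x|}{2}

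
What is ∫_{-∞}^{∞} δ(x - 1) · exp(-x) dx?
e^{-1}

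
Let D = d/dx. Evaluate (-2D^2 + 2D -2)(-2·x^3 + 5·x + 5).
2 x \left(2 x^{2} - 6 x + 7\right)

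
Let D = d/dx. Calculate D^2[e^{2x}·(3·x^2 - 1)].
\left(12 x^{2} + 24 x + 2\right) e^{2 x}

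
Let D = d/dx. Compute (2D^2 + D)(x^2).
2 x + 4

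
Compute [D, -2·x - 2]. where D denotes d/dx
-2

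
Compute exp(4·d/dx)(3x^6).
3 x^{6} + 72 x^{5} + 720 x^{4} + 3840 x^{3} + 11520 x^{2} + 18432 x + 12288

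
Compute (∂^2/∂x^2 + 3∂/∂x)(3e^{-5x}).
30 e^{- 5 x}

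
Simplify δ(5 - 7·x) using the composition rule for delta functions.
\frac{\delta(x - 5/7)}{7}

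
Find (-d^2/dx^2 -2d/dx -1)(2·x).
- 2 x - 4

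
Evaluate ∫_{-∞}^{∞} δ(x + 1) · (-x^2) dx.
-1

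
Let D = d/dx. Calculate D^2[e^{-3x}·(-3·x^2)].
3 \left(- 9 x^{2} + 12 x - 2\right) e^{- 3 x}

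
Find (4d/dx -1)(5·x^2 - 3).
- 5 x^{2} + 40 x + 3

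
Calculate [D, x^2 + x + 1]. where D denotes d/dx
2 x + 1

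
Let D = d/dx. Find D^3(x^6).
120 x^{3}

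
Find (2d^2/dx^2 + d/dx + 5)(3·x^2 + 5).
15 x^{2} + 6 x + 37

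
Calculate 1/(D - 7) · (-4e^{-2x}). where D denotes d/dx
\frac{4 e^{- 2 x}}{9}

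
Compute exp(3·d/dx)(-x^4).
- x^{4} - 12 x^{3} - 54 x^{2} - 108 x - 81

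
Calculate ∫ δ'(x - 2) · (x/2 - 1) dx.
- \frac{1}{2}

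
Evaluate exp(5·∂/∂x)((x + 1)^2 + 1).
x^{2} + 12 x + 37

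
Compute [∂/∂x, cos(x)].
- \sin{\left(x \right)}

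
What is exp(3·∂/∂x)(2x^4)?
2 x^{4} + 24 x^{3} + 108 x^{2} + 216 x + 162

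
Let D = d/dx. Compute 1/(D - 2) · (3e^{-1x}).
- e^{- x}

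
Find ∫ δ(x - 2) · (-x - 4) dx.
-6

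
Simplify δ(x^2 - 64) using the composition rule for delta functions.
\frac{\delta(x - 8) + \delta(x + 8)}{16}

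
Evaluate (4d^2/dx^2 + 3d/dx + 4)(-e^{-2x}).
- 14 e^{- 2 x}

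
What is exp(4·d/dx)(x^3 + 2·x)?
x^{3} + 12 x^{2} + 50 x + 72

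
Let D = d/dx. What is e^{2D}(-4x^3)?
- 4 x^{3} - 24 x^{2} - 48 x - 32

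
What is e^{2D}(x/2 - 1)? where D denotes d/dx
\frac{x}{2}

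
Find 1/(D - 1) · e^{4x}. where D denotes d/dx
\frac{e^{4 x}}{3}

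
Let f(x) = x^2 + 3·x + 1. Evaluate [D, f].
2 x + 3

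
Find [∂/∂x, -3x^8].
- 24 x^{7}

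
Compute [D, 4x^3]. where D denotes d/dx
12 x^{2}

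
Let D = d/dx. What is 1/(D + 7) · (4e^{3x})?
\frac{2 e^{3 x}}{5}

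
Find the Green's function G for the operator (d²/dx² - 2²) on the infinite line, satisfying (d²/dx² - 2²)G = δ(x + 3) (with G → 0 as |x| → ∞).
-\frac{e^{-2|x + 3|}}{4}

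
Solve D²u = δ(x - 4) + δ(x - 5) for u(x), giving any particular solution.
\frac{|x - 4|}{2} + \frac{|x - 5|}{2}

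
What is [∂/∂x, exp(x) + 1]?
e^{x}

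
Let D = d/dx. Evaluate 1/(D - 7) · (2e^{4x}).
- \frac{2 e^{4 x}}{3}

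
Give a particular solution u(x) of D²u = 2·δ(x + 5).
|x + 5|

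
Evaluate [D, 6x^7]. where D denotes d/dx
42 x^{6}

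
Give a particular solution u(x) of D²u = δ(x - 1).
\frac{|x - 1|}{2}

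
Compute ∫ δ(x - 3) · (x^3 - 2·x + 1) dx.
22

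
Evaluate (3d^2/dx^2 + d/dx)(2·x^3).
6 x \left(x + 6\right)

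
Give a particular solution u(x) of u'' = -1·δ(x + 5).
-\frac{|x + 5|}{2}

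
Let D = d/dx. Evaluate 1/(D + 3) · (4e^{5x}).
\frac{e^{5 x}}{2}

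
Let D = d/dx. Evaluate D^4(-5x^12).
- 59400 x^{8}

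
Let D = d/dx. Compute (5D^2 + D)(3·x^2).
6 x + 30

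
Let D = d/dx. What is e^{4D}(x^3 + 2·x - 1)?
x^{3} + 12 x^{2} + 50 x + 71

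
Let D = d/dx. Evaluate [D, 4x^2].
8 x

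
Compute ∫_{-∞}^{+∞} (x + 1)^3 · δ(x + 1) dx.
0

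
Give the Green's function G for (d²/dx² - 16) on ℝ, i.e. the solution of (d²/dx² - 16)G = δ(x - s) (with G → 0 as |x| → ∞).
-\frac{e^{-4|x-s|}}{8}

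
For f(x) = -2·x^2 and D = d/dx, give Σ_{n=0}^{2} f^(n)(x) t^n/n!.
- 2 t^{2} - 4 t x - 2 x^{2}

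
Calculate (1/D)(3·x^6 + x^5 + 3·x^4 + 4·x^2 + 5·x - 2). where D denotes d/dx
\frac{3 x^{7}}{7} + \frac{x^{6}}{6} + \frac{3 x^{5}}{5} + \frac{4 x^{3}}{3} + \frac{5 x^{2}}{2} - 2 x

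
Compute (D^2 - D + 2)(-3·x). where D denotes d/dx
3 - 6 x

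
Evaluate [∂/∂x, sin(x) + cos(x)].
- \sin{\left(x \right)} + \cos{\left(x \right)}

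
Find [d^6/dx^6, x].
6\frac{d^{5}}{dx^{5}}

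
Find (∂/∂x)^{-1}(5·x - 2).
\frac{5 x^{2}}{2} - 2 x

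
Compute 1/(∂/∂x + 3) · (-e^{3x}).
- \frac{e^{3 x}}{6}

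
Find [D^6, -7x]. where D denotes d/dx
-42D^{5}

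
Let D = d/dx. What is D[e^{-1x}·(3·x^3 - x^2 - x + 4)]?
\left(- 3 x^{3} + 10 x^{2} - x - 5\right) e^{- x}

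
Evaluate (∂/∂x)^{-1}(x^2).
\frac{x^{3}}{3}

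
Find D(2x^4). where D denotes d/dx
8 x^{3}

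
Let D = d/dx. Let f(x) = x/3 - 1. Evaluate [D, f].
\frac{1}{3}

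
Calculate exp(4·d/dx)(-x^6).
- x^{6} - 24 x^{5} - 240 x^{4} - 1280 x^{3} - 3840 x^{2} - 6144 x - 4096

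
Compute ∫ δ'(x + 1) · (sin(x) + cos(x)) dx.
- \sin{\left(1 \right)} - \cos{\left(1 \right)}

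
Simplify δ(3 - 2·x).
\frac{\delta(x - 3/2)}{2}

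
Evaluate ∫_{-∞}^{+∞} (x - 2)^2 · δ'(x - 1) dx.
2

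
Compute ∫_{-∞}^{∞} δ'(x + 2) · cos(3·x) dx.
- 3 \sin{\left(6 \right)}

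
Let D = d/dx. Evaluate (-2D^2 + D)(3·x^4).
12 x^{2} \left(x - 6\right)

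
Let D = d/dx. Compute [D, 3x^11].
33 x^{10}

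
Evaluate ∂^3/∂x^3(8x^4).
192 x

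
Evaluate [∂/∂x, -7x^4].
- 28 x^{3}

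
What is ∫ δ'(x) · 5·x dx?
-5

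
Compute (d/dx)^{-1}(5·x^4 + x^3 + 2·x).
x^{5} + \frac{x^{4}}{4} + x^{2}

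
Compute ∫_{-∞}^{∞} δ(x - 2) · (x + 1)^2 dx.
9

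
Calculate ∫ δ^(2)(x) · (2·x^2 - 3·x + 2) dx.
4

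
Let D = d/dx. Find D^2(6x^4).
72 x^{2}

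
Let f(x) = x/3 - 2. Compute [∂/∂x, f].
\frac{1}{3}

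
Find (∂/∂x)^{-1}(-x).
- \frac{x^{2}}{2}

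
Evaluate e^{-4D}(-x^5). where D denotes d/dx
- x^{5} + 20 x^{4} - 160 x^{3} + 640 x^{2} - 1280 x + 1024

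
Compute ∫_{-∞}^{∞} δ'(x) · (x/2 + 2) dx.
- \frac{1}{2}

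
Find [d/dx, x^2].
2 x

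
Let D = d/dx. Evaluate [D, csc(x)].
- \cot{\left(x \right)} \csc{\left(x \right)}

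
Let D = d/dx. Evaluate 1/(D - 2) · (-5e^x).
5 e^{x}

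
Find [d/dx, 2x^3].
6 x^{2}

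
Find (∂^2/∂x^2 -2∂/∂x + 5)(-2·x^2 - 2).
- 10 x^{2} + 8 x - 14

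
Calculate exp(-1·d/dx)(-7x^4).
- 7 x^{4} + 28 x^{3} - 42 x^{2} + 28 x - 7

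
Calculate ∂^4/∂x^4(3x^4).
72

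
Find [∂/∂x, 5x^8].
40 x^{7}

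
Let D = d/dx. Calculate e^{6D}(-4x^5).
- 4 x^{5} - 120 x^{4} - 1440 x^{3} - 8640 x^{2} - 25920 x - 31104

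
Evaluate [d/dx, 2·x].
2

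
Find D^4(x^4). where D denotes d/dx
24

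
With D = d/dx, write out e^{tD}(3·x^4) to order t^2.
3 x^{2} \left(6 t^{2} + 4 t x + x^{2}\right)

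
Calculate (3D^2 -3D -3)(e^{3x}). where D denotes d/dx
15 e^{3 x}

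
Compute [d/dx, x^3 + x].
3 x^{2} + 1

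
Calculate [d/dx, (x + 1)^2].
2 x + 2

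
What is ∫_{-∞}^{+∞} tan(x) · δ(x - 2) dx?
\tan{\left(2 \right)}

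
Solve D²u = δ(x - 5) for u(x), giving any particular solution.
\frac{|x - 5|}{2}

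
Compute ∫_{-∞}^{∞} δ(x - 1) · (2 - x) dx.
1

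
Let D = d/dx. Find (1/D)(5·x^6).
\frac{5 x^{7}}{7}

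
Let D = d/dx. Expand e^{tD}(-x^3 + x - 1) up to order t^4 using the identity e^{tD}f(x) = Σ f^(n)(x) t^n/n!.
- t^{3} - 3 t^{2} x - t \left(3 x^{2} - 1\right) - x^{3} + x - 1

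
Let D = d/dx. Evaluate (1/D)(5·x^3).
\frac{5 x^{4}}{4}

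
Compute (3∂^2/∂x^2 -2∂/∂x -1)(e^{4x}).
39 e^{4 x}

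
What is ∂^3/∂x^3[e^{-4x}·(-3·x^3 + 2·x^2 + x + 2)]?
2 \left(96 x^{3} - 280 x^{2} + 172 x - 73\right) e^{- 4 x}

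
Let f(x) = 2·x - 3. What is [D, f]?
2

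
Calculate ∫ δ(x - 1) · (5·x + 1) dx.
6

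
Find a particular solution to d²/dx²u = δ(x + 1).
\frac{|x + 1|}{2}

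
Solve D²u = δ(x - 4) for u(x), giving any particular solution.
\frac{|x - 4|}{2}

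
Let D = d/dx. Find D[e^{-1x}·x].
\left(1 - x\right) e^{- x}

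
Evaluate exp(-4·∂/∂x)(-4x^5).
- 4 x^{5} + 80 x^{4} - 640 x^{3} + 2560 x^{2} - 5120 x + 4096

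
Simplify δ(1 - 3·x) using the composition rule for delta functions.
\frac{\delta(x - 1/3)}{3}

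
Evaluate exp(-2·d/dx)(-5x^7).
- 5 x^{7} + 70 x^{6} - 420 x^{5} + 1400 x^{4} - 2800 x^{3} + 3360 x^{2} - 2240 x + 640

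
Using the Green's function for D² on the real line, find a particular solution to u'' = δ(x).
\frac{|x|}{2}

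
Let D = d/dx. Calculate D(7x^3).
21 x^{2}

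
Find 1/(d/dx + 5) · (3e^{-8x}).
- e^{- 8 x}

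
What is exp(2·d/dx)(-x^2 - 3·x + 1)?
- x^{2} - 7 x - 9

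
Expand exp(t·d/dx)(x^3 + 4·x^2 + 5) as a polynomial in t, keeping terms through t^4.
t^{3} + t^{2} \left(3 x + 4\right) + t x \left(3 x + 8\right) + x^{3} + 4 x^{2} + 5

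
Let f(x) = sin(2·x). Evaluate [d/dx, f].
2 \cos{\left(2 x \right)}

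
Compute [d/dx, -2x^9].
- 18 x^{8}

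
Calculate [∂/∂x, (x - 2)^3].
3 \left(x - 2\right)^{2}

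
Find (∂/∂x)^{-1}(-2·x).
- x^{2}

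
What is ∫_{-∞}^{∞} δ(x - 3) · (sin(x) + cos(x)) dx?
\cos{\left(3 \right)} + \sin{\left(3 \right)}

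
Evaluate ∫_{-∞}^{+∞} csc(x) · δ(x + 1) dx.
- \csc{\left(1 \right)}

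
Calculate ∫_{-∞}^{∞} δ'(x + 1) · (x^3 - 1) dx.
-3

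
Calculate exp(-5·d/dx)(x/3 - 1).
\frac{x}{3} - \frac{8}{3}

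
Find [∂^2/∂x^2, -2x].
-4\frac{d}{dx}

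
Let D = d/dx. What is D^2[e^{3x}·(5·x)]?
\left(45 x + 30\right) e^{3 x}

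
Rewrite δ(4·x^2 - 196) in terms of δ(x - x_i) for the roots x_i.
\frac{\delta(x - 7) + \delta(x + 7)}{56}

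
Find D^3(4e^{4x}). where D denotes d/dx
256 e^{4 x}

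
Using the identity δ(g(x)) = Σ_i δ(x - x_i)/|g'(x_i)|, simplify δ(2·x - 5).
\frac{\delta(x - 5/2)}{2}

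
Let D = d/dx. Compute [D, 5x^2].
10 x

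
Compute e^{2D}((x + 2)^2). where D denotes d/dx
x^{2} + 8 x + 16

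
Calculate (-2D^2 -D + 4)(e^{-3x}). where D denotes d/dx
- 11 e^{- 3 x}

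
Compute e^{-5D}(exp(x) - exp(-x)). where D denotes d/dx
- e^{5 - x} + e^{x - 5}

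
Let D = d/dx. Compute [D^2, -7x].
-14D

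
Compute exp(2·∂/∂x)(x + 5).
x + 7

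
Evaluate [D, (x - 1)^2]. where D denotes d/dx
2 x - 2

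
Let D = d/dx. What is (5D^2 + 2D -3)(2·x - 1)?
7 - 6 x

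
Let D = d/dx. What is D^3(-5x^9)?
- 2520 x^{6}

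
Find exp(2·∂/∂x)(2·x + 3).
2 x + 7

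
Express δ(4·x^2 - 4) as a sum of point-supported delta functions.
\frac{\delta(x - 1) + \delta(x + 1)}{8}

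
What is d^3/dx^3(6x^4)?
144 x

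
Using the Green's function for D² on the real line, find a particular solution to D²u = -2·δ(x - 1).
-|x - 1|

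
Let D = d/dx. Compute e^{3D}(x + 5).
x + 8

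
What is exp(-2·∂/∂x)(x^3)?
x^{3} - 6 x^{2} + 12 x - 8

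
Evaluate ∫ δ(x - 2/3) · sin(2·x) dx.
\sin{\left(\frac{4}{3} \right)}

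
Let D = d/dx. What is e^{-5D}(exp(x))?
e^{x - 5}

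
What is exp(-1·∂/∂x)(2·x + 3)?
2 x + 1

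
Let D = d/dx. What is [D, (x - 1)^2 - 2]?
2 x - 2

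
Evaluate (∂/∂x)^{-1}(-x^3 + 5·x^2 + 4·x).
- \frac{x^{4}}{4} + \frac{5 x^{3}}{3} + 2 x^{2}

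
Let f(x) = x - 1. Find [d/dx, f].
1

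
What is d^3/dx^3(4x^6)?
480 x^{3}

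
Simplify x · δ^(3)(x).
-3\delta^{(2)}(x)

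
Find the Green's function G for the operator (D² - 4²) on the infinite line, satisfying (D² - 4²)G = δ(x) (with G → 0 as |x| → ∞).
-\frac{e^{-4|x|}}{8}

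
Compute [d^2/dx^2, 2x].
4\frac{d}{dx}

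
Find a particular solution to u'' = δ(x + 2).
\frac{|x + 2|}{2}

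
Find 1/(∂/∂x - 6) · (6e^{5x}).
- 6 e^{5 x}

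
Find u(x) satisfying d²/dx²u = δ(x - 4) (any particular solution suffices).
\frac{|x - 4|}{2}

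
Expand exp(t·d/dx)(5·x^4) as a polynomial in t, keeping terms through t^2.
5 x^{2} \left(6 t^{2} + 4 t x + x^{2}\right)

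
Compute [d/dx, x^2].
2 x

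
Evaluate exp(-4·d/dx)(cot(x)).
\cot{\left(x - 4 \right)}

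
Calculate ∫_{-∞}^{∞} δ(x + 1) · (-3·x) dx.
3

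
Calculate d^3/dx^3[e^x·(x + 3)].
\left(x + 6\right) e^{x}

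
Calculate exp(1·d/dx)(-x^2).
- x^{2} - 2 x - 1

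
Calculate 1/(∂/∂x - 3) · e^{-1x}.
- \frac{e^{- x}}{4}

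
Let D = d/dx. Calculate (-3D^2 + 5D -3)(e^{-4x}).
- 71 e^{- 4 x}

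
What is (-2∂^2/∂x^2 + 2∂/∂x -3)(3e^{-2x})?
- 45 e^{- 2 x}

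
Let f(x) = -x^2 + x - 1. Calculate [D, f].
1 - 2 x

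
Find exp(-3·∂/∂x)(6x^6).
6 x^{6} - 108 x^{5} + 810 x^{4} - 3240 x^{3} + 7290 x^{2} - 8748 x + 4374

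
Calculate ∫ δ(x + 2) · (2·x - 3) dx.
-7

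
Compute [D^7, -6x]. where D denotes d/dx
-42D^{6}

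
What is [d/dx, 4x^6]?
24 x^{5}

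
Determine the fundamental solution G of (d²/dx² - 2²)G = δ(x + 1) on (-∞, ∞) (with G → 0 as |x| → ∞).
-\frac{e^{-2|x + 1|}}{4}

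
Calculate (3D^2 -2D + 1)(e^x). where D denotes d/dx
2 e^{x}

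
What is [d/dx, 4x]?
4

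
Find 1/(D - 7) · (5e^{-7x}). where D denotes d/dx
- \frac{5 e^{- 7 x}}{14}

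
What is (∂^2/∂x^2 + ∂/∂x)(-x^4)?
4 x^{2} \left(- x - 3\right)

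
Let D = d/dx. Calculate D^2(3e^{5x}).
75 e^{5 x}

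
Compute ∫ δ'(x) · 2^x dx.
- \log{\left(2 \right)}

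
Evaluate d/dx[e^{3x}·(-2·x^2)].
2 x \left(- 3 x - 2\right) e^{3 x}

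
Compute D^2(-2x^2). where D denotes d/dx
-4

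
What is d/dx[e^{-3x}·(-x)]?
\left(3 x - 1\right) e^{- 3 x}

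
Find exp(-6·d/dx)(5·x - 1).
5 x - 31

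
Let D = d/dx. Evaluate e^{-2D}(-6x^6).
- 6 x^{6} + 72 x^{5} - 360 x^{4} + 960 x^{3} - 1440 x^{2} + 1152 x - 384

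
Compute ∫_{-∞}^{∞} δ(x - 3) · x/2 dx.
\frac{3}{2}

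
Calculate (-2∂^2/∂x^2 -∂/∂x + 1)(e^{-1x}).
0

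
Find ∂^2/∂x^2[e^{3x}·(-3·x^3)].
- 9 x \left(3 x^{2} + 6 x + 2\right) e^{3 x}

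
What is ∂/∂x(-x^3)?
- 3 x^{2}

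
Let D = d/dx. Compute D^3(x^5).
60 x^{2}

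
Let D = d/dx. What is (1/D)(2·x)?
x^{2}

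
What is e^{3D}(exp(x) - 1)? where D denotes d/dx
e^{x + 3} - 1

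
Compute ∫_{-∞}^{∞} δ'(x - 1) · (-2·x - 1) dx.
2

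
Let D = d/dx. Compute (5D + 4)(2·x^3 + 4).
8 x^{3} + 30 x^{2} + 16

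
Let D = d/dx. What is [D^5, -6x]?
-30D^{4}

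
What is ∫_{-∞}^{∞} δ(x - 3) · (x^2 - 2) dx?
7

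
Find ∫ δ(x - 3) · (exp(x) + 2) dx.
2 + e^{3}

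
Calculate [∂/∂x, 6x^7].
42 x^{6}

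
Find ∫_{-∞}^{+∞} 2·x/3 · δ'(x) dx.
- \frac{2}{3}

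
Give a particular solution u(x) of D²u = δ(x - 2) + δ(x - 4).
\frac{|x - 2|}{2} + \frac{|x - 4|}{2}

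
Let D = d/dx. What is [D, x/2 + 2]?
\frac{1}{2}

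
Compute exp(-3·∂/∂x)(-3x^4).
- 3 x^{4} + 36 x^{3} - 162 x^{2} + 324 x - 243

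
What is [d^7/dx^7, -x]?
-7\frac{d^{6}}{dx^{6}}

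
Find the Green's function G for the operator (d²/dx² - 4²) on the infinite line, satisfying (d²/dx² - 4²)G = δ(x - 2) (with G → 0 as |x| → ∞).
-\frac{e^{-4|x - 2|}}{8}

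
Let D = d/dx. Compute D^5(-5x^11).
- 277200 x^{6}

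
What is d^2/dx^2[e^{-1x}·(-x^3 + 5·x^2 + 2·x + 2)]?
\left(- x^{3} + 11 x^{2} - 24 x + 8\right) e^{- x}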